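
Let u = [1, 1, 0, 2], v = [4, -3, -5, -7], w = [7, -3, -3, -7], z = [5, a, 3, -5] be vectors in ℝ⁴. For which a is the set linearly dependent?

The set is linearly dependent precisely when det[u; v; w; z] = 0.
Cofactor expansion gives det = 60*a + 144.
Solving 60*a + 144 = 0 yields a = -12/5.

a = -12/5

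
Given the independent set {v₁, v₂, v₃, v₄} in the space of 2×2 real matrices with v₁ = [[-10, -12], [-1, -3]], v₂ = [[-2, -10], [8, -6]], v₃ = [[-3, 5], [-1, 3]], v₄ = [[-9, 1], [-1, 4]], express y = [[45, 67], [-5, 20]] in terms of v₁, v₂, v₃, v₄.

y = -4v₁ - v₂ + 2v₃ - v₄

Work in coordinates with respect to the standard basis {E₁₁, E₁₂, E₂₁, E₂₂}.
Solve the system with v₁, v₂, v₃, v₄ as columns and y as the right-hand side.
Row-reducing the augmented matrix gives the unique coefficients (c₁, …, c₄) = (-4, -1, 2, -1).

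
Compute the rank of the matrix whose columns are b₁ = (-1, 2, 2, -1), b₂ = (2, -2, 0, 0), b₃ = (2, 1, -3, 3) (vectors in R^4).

rank 3

Form the matrix with b₁, b₂, b₃ as columns and reduce.
Exactly 3 pivots survive; hence the rank is 3.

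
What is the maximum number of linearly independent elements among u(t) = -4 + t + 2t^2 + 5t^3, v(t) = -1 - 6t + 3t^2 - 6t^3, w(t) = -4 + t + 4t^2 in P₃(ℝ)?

3

Use coordinates relative to {1, t, …, t^3}.
Put the 4×3 matrix [u|v|w] into echelon form.
The echelon form has 3 nonzero rows, so the rank is 3.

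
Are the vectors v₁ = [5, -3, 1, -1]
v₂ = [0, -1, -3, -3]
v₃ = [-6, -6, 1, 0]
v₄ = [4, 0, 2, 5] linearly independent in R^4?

linearly independent

Form the 4×4 matrix with these as columns; its determinant is -611.
A nonzero determinant means the columns are linearly independent.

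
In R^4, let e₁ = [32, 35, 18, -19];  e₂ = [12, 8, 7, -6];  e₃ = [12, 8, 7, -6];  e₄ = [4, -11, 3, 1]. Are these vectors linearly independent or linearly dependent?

linearly dependent

Two of the vectors are equal, giving an immediate dependence.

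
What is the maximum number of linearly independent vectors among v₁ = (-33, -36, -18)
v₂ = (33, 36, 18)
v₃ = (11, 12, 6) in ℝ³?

Apply Gaussian elimination to the matrix whose rows are v₁, v₂, v₃.
There is 1 pivot column, so rank = 1.

1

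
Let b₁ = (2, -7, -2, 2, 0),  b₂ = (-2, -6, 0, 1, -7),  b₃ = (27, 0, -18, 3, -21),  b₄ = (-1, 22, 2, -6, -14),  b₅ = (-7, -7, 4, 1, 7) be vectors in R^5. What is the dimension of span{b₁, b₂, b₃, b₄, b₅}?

3

Put the 5×5 matrix [b₁|b₂|b₃|b₄|b₅] into echelon form.
The echelon form has 3 nonzero rows, so the rank is 3.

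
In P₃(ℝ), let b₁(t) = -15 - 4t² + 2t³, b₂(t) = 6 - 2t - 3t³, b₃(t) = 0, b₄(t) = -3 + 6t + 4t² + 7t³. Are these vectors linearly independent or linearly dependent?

linearly dependent

Write each element as a coordinate vector in ℝ⁴ using {1, t, …, t³}.
One of the vectors is the zero vector, so the set is linearly dependent.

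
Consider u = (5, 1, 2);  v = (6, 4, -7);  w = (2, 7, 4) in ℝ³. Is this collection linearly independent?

Row-reduce the matrix whose columns are u, v, w.
The reduction yields 3 nonzero rows, so the rank is 3.
Since rank = 3 (the number of vectors), the set is linearly independent.

linearly independent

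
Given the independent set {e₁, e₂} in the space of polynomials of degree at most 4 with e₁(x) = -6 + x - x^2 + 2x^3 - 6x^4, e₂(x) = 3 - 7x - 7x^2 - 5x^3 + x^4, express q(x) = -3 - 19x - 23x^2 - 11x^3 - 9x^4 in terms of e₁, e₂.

q = 2e₁ + 3e₂

Identify each element with its coordinate vector in ℝ⁵ via {1, x, …, x^4}.
Since e₁, e₂ are independent, the coefficients expressing q are uniquely determined by a linear system.
Back-substitution yields (α₁, α₂) = (2, 3).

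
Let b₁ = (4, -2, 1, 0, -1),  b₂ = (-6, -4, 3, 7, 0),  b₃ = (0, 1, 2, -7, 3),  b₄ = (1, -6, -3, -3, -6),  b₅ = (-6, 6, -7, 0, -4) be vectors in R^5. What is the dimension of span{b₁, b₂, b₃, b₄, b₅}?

5

Row-reduce the 5×5 matrix with these as rows.
Reduction leaves 5 leading entries, giving rank 5.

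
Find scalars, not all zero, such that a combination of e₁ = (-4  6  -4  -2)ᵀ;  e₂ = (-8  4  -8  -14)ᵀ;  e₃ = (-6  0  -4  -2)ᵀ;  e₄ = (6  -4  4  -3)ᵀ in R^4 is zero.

Write the vectors as columns of a matrix and find a nonzero vector in its null space.
One solution (up to scaling) is (2, -1, 2, 2).

2e₁ - e₂ + 2e₃ + 2e₄ = 0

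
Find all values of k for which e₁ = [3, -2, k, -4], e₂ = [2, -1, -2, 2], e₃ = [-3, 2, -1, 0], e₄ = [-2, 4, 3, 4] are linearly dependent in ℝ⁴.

k = 28/3

The vectors are dependent exactly when the determinant of the matrix with rows e₁, e₂, e₃, e₄ vanishes.
Expanding, det = 112 - 12*k.
Solving 112 - 12*k = 0 yields k = 28/3.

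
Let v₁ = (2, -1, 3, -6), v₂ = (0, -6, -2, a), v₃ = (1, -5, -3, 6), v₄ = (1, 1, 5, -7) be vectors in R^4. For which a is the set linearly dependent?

a = 10

The vectors are dependent exactly when the determinant of the matrix with rows v₁, v₂, v₃, v₄ vanishes.
Expanding, det = 180 - 18*a.
This vanishes exactly when a = 10.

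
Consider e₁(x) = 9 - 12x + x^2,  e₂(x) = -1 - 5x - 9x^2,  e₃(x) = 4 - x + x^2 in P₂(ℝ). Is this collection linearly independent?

Take coordinates with respect to the standard basis {1, x, x^2}.
Form the 3×3 matrix with these as columns; its determinant is 315.
A nonzero determinant means the columns are linearly independent.

linearly independent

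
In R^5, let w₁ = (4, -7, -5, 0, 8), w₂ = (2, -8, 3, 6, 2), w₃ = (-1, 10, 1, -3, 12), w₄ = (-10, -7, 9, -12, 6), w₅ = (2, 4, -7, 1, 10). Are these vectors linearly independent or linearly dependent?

Place the vectors as rows of a 5×5 matrix and reduce to echelon form.
The reduction yields 5 nonzero rows, so the rank is 5.
Since rank = 5 (the number of vectors), the set is linearly independent.

linearly independent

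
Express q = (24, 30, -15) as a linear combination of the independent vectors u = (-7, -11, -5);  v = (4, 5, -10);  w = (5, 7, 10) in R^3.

q = u + 4v + 3w

Set up the augmented matrix [u | v | w | q] and row-reduce.
Back-substitution yields (c₁, c₂, c₃) = (1, 4, 3).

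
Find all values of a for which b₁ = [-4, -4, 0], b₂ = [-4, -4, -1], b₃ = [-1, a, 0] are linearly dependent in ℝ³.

a = -1

The set is linearly dependent precisely when det[b₁; b₂; b₃] = 0.
Cofactor expansion gives det = -4*a - 4.
This vanishes exactly when a = -1.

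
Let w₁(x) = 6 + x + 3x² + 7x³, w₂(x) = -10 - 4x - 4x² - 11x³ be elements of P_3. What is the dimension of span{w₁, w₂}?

Represent each element by its coordinate vector in ℝ⁴.
Form the matrix with w₁, w₂ as columns and reduce.
Exactly 2 pivots survive; hence the rank is 2.

dim = 2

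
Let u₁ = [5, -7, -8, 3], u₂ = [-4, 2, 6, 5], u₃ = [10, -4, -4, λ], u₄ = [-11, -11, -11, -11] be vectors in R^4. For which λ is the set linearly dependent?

λ = 31/3

The vectors are dependent exactly when the determinant of the matrix with rows u₁, u₂, u₃, u₄ vanishes.
The determinant works out to 4774 - 462*λ.
This vanishes exactly when λ = 31/3.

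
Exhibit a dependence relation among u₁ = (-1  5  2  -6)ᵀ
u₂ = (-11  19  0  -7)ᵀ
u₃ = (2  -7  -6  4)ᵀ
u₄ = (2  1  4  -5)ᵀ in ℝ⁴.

3u₁ - u₂ - u₃ - 3u₄ = 0

Row-reduce the matrix with u₁, u₂, u₃, u₄ as columns; the null space gives the coefficients.
A generator of the null space is (3, -1, -1, -3).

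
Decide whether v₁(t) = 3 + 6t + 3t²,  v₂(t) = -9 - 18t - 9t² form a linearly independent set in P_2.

Take coordinates with respect to the standard basis {1, t, t²}.
Row-reduce the matrix whose columns are v₁, v₂.
The reduction yields 1 nonzero row, so the rank is 1.
Since rank 1 < 2, the set is linearly dependent.

linearly dependent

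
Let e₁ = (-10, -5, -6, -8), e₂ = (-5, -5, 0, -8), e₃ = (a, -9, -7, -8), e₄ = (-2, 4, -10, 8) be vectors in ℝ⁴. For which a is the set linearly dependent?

a = -11/2

The set is linearly dependent precisely when det[e₁; e₂; e₃; e₄] = 0.
Cofactor expansion gives det = -48*a - 264.
This vanishes exactly when a = -11/2.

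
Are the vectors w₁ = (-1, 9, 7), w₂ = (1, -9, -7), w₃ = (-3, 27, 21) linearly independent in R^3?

linearly dependent

The matrix [w₁|w₂|w₃] has determinant 0.
A zero determinant means the columns are linearly dependent.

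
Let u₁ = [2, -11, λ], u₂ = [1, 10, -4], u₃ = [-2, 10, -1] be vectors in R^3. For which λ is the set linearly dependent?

λ = 13/10

The set is linearly dependent precisely when det[u₁; u₂; u₃] = 0.
Expanding, det = 30*λ - 39.
Setting this to zero gives λ = 13/10.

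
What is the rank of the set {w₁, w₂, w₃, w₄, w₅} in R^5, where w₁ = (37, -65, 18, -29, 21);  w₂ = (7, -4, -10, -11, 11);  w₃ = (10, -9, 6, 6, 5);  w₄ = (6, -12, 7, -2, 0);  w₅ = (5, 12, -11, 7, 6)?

Form the matrix with w₁, w₂, w₃, w₄, w₅ as columns and reduce.
The echelon form has 4 nonzero rows, so the rank is 4.

rank 4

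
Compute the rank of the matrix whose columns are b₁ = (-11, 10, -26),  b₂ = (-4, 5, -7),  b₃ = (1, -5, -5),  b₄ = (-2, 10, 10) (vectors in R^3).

2

Row-reduce the 4×3 matrix with these as rows.
Reduction leaves 2 leading entries, giving rank 2.
(With 4 elements in a 3-dimensional space the rank is at most 3.)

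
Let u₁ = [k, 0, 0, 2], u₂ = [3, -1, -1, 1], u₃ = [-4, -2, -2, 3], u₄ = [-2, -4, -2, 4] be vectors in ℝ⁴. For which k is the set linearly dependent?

k = -20

The vectors are dependent exactly when the determinant of the matrix with rows u₁, u₂, u₃, u₄ vanishes.
Cofactor expansion gives det = 2*k + 40.
This vanishes exactly when k = -20.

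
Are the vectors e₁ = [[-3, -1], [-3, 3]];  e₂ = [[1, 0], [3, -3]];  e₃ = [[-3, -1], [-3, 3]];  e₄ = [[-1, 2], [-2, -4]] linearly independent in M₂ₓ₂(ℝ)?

Take coordinates with respect to the standard basis {E₁₁, E₁₂, E₂₁, E₂₂}.
Two of the vectors are equal, giving an immediate dependence.

linearly dependent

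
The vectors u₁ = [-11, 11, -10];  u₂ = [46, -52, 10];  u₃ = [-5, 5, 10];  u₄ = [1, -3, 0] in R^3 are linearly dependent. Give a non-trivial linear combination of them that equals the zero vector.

3u₁ + u₂ + 2u₃ - 3u₄ = 0

Row-reduce the matrix with u₁, u₂, u₃, u₄ as columns; the null space gives the coefficients.
The free variable yields coefficients (3, 1, 2, -3) (any nonzero multiple also works).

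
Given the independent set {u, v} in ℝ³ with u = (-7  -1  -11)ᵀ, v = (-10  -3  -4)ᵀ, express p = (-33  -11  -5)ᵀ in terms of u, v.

Since u, v are independent, the coefficients expressing p are uniquely determined by a linear system.
Row-reducing the augmented matrix gives the unique coefficients (α₁, α₂) = (-1, 4).

p = -u + 4v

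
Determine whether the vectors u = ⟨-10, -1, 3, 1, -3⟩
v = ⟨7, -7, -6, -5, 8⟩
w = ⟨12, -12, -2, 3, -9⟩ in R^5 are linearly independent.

Row-reduce the matrix whose columns are u, v, w.
The reduction yields 3 nonzero rows, so the rank is 3.
Since rank = 3 (the number of vectors), the set is linearly independent.

linearly independent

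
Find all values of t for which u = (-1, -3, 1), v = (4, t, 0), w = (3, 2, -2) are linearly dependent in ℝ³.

t = -16

The vectors are dependent exactly when the determinant of the matrix with rows u, v, w vanishes.
Expanding, det = -t - 16.
This vanishes exactly when t = -16.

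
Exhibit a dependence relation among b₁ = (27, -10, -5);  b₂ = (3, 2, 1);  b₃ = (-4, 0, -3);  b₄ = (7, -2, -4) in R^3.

Write the vectors as columns of a matrix and find a nonzero vector in its null space.
One solution (up to scaling) is (1, 2, 3, -3).

b₁ + 2b₂ + 3b₃ - 3b₄ = 0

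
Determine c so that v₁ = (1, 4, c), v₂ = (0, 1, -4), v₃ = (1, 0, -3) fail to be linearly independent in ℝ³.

The vectors are dependent exactly when the determinant of the matrix with rows v₁, v₂, v₃ vanishes.
Expanding, det = -c - 19.
Solving -c - 19 = 0 yields c = -19.

c = -19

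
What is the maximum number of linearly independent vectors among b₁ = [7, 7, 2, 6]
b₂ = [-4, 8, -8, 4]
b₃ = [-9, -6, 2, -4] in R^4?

3

Put the 4×3 matrix [b₁|b₂|b₃] into echelon form.
Exactly 3 pivots survive; hence the rank is 3.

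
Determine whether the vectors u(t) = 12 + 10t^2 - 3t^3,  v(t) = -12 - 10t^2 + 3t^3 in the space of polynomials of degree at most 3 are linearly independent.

Write each element as a coordinate vector in ℝ⁴ using {1, t, …, t^3}.
Place the vectors as rows of a 2×4 matrix and reduce to echelon form.
The reduction yields 1 nonzero row, so the rank is 1.
Since rank 1 < 2, the set is linearly dependent.

linearly dependent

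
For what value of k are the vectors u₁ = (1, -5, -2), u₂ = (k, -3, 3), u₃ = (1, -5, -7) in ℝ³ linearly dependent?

k = 3/5

The vectors are dependent exactly when the determinant of the matrix with rows u₁, u₂, u₃ vanishes.
Expanding, det = 15 - 25*k.
Setting this to zero gives k = 3/5.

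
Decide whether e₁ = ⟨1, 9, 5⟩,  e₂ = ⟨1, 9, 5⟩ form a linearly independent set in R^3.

linearly dependent

Two of the vectors are equal, giving an immediate dependence.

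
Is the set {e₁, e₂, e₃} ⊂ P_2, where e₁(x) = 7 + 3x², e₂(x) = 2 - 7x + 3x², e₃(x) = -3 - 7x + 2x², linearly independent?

linearly independent

Write each element as a coordinate vector in ℝ³ using {1, x, x²}.
The matrix [e₁|e₂|e₃] has determinant -56.
A nonzero determinant means the columns are linearly independent.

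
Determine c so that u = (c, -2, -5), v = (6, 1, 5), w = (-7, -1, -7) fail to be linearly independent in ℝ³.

The vectors are dependent exactly when the determinant of the matrix with rows u, v, w vanishes.
Cofactor expansion gives det = -2*c - 19.
This vanishes exactly when c = -19/2.

c = -19/2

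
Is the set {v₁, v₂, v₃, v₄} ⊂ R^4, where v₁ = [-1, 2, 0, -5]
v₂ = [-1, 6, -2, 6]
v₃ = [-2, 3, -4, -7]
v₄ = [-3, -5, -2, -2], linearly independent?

linearly independent

The matrix [v₁|v₂|v₃|v₄] has determinant 606.
A nonzero determinant means the columns are linearly independent.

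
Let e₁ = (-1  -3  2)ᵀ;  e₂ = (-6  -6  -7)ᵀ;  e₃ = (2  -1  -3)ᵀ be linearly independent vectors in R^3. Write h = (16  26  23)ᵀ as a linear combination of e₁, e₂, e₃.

Write h = c₁e₁ + … + c₃e₃ and equate components.
Back-substitution yields (c₁, c₂, c₃) = (-2, -3, -2).

h = -2e₁ - 3e₂ - 2e₃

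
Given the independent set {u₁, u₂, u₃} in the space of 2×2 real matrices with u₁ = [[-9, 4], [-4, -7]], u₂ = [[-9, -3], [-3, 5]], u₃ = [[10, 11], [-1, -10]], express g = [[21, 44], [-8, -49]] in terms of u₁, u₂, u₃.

g = 2u₁ - u₂ + 3u₃

Work in coordinates with respect to the standard basis {E₁₁, E₁₂, E₂₁, E₂₂}.
Solve the system with u₁, u₂, u₃ as columns and g as the right-hand side.
Row-reducing the augmented matrix gives the unique coefficients (a₁, a₂, a₃) = (2, -1, 3).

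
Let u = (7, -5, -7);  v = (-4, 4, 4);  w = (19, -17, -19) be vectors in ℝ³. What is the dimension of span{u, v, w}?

Put the 3×3 matrix [u|v|w] into echelon form.
There are 2 pivot columns, so rank = 2.

2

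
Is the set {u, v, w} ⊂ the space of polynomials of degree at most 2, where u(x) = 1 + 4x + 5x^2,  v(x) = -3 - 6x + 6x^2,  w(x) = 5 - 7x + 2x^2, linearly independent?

Write each element as a coordinate vector in ℝ³ using {1, x, x^2}.
Row-reduce the matrix whose columns are u, v, w.
The reduction yields 3 nonzero rows, so the rank is 3.
Since rank = 3 (the number of vectors), the set is linearly independent.

linearly independent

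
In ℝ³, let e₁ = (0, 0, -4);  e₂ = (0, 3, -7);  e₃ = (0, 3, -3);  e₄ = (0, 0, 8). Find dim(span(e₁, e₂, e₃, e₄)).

Put the 3×4 matrix [e₁|e₂|e₃|e₄] into echelon form.
There are 2 pivot columns, so rank = 2.
(With 4 elements in a 3-dimensional space the rank is at most 3.)

2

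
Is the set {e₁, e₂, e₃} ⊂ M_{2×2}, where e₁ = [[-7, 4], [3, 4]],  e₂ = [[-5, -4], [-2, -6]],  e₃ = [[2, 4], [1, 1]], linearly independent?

linearly independent

Take coordinates with respect to the standard basis {E₁₁, E₁₂, E₂₁, E₂₂}.
Place the vectors as rows of a 3×4 matrix and reduce to echelon form.
The reduction yields 3 nonzero rows, so the rank is 3.
Since rank = 3 (the number of vectors), the set is linearly independent.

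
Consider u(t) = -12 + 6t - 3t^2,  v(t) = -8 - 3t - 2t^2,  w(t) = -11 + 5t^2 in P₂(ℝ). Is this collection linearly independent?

linearly independent

Take coordinates with respect to the standard basis {1, t, t^2}.
Place the vectors as rows of a 3×3 matrix and reduce to echelon form.
The reduction yields 3 nonzero rows, so the rank is 3.
Since rank = 3 (the number of vectors), the set is linearly independent.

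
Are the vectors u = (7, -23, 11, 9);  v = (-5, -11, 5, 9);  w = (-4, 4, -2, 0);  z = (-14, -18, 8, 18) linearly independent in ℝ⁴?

linearly dependent

Row-reduce the matrix whose columns are u, v, w, z.
The reduction yields 2 nonzero rows, so the rank is 2.
Since rank 2 < 4, the set is linearly dependent.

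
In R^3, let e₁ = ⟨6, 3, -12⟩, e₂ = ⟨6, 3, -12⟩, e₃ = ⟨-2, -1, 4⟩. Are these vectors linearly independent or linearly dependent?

linearly dependent

Form the 3×3 matrix with these as columns; its determinant is 0.
A zero determinant means the columns are linearly dependent.
Indeed e₁ - e₂ = 0.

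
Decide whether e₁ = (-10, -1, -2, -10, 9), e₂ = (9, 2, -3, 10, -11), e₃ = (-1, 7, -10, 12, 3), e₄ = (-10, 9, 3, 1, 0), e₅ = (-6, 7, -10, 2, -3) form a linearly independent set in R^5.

linearly independent

Form the 5×5 matrix with these as columns; its determinant is 8028.
A nonzero determinant means the columns are linearly independent.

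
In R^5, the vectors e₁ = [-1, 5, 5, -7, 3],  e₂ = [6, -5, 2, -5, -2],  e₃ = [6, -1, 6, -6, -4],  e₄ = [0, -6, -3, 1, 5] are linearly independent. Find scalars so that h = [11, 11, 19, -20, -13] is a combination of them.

Solve the system with e₁, e₂, e₃, e₄ as columns and h as the right-hand side.
Row-reducing the augmented matrix gives the unique coefficients (a₁, …, a₄) = (1, 1, 1, -2).

h = e₁ + e₂ + e₃ - 2e₄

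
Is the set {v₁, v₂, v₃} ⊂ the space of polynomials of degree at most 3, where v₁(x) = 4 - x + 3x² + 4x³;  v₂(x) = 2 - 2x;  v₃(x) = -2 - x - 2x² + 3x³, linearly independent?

Take coordinates with respect to the standard basis {1, x, …, x³}.
Place the vectors as rows of a 3×4 matrix and reduce to echelon form.
The reduction yields 3 nonzero rows, so the rank is 3.
Since rank = 3 (the number of vectors), the set is linearly independent.

linearly independent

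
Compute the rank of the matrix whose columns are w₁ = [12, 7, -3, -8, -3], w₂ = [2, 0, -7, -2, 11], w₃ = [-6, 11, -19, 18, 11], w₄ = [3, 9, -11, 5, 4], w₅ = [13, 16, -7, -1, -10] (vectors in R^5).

3

Form the matrix with w₁, w₂, w₃, w₄, w₅ as columns and reduce.
Reduction leaves 3 leading entries, giving rank 3.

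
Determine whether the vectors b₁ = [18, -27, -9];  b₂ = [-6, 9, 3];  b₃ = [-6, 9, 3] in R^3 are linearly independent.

linearly dependent

Two of the vectors are equal, giving an immediate dependence.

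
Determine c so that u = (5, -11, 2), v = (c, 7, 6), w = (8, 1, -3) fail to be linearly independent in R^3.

The vectors are dependent exactly when the determinant of the matrix with rows u, v, w vanishes.
Expanding, det = -31*c - 775.
This vanishes exactly when c = -25.

c = -25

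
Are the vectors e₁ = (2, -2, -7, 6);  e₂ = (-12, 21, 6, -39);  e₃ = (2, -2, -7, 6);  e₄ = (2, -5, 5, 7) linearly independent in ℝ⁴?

linearly dependent

Two of the vectors are equal, giving an immediate dependence.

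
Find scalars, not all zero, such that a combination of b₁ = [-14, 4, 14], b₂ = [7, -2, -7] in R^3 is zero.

Solve the homogeneous system with b₁, b₂ as columns by row-reducing the coefficient matrix.
One solution (up to scaling) is (1, 2).

b₁ + 2b₂ = 0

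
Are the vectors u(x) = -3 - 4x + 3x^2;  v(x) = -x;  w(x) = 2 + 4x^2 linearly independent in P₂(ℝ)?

Take coordinates with respect to the standard basis {1, x, x^2}.
Row-reduce the matrix whose columns are u, v, w.
The reduction yields 3 nonzero rows, so the rank is 3.
Since rank = 3 (the number of vectors), the set is linearly independent.

linearly independent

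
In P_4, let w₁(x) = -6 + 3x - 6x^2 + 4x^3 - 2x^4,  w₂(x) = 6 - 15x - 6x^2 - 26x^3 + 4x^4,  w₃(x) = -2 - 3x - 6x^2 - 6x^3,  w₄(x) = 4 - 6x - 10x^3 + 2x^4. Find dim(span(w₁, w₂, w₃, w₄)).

dim = 2

Pass to coordinate vectors with respect to the basis {1, x, …, x^4}.
Row-reduce the 4×5 matrix with these as rows.
Exactly 2 pivots survive; hence the rank is 2.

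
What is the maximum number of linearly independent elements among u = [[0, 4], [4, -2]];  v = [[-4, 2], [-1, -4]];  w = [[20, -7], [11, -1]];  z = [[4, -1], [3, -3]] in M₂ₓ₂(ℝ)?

3

Represent each element by its coordinate vector in ℝ⁴.
Form the matrix with u, v, w, z as columns and reduce.
The echelon form has 3 nonzero rows, so the rank is 3.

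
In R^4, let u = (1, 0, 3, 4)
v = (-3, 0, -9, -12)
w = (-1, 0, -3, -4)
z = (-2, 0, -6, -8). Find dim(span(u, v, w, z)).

Apply Gaussian elimination to the matrix whose rows are u, v, w, z.
The echelon form has 1 nonzero row, so the rank is 1.

dim = 1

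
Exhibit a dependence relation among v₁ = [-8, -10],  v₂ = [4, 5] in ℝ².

v₁ + 2v₂ = 0

Row-reduce the matrix with v₁, v₂ as columns; the null space gives the coefficients.
A generator of the null space is (1, 2).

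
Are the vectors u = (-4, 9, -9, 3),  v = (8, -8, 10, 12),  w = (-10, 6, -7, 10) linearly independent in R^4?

Row-reduce the matrix whose columns are u, v, w.
The reduction yields 3 nonzero rows, so the rank is 3.
Since rank = 3 (the number of vectors), the set is linearly independent.

linearly independent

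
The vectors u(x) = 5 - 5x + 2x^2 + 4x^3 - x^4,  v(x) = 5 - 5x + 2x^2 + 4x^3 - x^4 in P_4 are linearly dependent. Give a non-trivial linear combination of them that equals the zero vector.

Pass to coordinate vectors relative to the basis {1, x, …, x^4}.
Solve the homogeneous system with u, v as columns by row-reducing the coefficient matrix.
One solution (up to scaling) is (1, -1).

u - v = 0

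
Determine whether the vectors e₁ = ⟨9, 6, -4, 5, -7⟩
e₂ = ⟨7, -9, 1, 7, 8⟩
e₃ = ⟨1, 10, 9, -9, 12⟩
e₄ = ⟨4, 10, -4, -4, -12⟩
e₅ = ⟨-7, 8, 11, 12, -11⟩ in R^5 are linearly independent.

linearly independent

The matrix [e₁|e₂|e₃|e₄|e₅] has determinant -235724.
A nonzero determinant means the columns are linearly independent.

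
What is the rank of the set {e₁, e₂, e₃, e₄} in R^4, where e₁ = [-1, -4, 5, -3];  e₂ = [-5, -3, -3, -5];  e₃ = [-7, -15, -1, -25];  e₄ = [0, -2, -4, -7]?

rank 3

Apply Gaussian elimination to the matrix whose rows are e₁, e₂, e₃, e₄.
The echelon form has 3 nonzero rows, so the rank is 3.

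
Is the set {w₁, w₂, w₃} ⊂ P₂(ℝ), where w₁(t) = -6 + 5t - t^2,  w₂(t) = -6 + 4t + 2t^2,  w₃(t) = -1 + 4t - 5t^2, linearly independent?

Take coordinates with respect to the standard basis {1, t, t^2}.
Row-reduce the matrix whose columns are w₁, w₂, w₃.
The reduction yields 3 nonzero rows, so the rank is 3.
Since rank = 3 (the number of vectors), the set is linearly independent.

linearly independent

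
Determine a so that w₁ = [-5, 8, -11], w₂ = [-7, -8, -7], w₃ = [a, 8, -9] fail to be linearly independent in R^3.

The vectors are dependent exactly when the determinant of the matrix with rows w₁, w₂, w₃ vanishes.
Expanding, det = -144*a - 528.
Setting this to zero gives a = -11/3.

a = -11/3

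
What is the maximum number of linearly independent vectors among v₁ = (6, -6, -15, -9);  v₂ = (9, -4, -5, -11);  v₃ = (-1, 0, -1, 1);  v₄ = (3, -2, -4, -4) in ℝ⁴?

Form the matrix with v₁, v₂, v₃, v₄ as columns and reduce.
The echelon form has 2 nonzero rows, so the rank is 2.

2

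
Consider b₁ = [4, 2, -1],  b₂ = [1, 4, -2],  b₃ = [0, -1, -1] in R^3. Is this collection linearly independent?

linearly independent

The matrix [b₁|b₂|b₃] has determinant -21.
A nonzero determinant means the columns are linearly independent.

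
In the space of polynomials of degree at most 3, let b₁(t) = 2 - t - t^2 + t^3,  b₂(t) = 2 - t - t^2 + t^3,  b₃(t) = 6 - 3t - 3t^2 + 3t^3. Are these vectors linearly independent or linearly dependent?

linearly dependent

Write each element as a coordinate vector in ℝ⁴ using {1, t, …, t^3}.
Two of the vectors are equal, giving an immediate dependence.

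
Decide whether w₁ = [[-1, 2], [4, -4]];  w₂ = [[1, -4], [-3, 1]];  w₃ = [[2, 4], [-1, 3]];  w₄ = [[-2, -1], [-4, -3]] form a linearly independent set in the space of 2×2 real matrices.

linearly independent

Take coordinates with respect to the standard basis {E₁₁, E₁₂, E₂₁, E₂₂}.
Place the vectors as rows of a 4×4 matrix and reduce to echelon form.
The reduction yields 4 nonzero rows, so the rank is 4.
Since rank = 4 (the number of vectors), the set is linearly independent.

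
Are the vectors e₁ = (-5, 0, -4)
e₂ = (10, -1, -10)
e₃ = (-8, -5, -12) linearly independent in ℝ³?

The matrix [e₁|e₂|e₃] has determinant 422.
A nonzero determinant means the columns are linearly independent.

linearly independent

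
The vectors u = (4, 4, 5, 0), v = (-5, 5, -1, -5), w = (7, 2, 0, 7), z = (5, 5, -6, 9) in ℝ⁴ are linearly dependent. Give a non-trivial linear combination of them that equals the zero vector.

Set up α₁u + … + α₄z = 0 and solve the homogeneous system.
A generator of the null space is (1, -1, -2, 1).

u - v - 2w + z = 0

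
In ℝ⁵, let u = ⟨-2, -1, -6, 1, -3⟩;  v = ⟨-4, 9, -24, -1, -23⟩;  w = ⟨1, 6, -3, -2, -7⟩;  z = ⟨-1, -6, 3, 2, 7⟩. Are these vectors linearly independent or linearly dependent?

linearly dependent

Row-reduce the matrix whose columns are u, v, w, z.
The reduction yields 2 nonzero rows, so the rank is 2.
Since rank 2 < 4, the set is linearly dependent.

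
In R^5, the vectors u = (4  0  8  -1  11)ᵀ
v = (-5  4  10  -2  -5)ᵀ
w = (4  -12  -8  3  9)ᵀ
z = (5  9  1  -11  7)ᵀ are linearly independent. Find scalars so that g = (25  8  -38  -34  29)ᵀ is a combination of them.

g = -2u - v + 2w + 4z

Since u, v, w, z are independent, the coefficients expressing g are uniquely determined by a linear system.
Back-substitution yields (a₁, …, a₄) = (-2, -1, 2, 4).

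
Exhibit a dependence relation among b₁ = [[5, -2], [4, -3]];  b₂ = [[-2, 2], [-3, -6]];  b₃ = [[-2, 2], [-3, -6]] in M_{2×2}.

b₂ - b₃ = 0

Write each element as a vector in ℝ⁴ using {E₁₁, E₁₂, E₂₁, E₂₂}.
Row-reduce the matrix with b₁, b₂, b₃ as columns; the null space gives the coefficients.
One solution (up to scaling) is (0, 1, -1).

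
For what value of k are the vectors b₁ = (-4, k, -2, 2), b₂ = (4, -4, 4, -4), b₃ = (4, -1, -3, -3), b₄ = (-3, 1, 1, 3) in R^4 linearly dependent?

k = 4

The vectors are dependent exactly when the determinant of the matrix with rows b₁, b₂, b₃, b₄ vanishes.
The determinant works out to 16*k - 64.
Solving 16*k - 64 = 0 yields k = 4.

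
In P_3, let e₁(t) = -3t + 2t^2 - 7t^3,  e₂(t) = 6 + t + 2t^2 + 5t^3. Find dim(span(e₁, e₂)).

Use coordinates relative to {1, t, …, t^3}.
Form the matrix with e₁, e₂ as columns and reduce.
Reduction leaves 2 leading entries, giving rank 2.

dim = 2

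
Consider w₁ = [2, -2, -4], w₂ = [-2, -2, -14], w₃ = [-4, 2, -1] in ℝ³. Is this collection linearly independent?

linearly dependent

Form the 3×3 matrix with these as columns; its determinant is 0.
A zero determinant means the columns are linearly dependent.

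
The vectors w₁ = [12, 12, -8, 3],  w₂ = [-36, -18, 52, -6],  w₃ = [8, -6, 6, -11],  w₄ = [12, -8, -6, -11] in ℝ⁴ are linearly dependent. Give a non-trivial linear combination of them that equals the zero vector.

Write the vectors as columns of a matrix and find a nonzero vector in its null space.
The free variable yields coefficients (2, 1, -3, 3) (any nonzero multiple also works).

2w₁ + w₂ - 3w₃ + 3w₄ = 0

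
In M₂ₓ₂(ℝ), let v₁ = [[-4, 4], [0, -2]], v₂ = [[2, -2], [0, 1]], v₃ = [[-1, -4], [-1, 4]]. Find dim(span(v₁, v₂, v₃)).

dim = 2

Use coordinates relative to {E₁₁, E₁₂, E₂₁, E₂₂}.
Row-reduce the 3×4 matrix with these as rows.
Reduction leaves 2 leading entries, giving rank 2.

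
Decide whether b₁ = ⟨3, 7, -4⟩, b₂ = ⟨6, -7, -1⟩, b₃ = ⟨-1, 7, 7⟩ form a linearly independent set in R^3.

linearly independent

Row-reduce the matrix whose columns are b₁, b₂, b₃.
The reduction yields 3 nonzero rows, so the rank is 3.
Since rank = 3 (the number of vectors), the set is linearly independent.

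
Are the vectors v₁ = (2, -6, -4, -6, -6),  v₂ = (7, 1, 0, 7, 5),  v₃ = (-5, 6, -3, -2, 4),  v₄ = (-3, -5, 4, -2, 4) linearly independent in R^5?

Row-reduce the matrix whose columns are v₁, v₂, v₃, v₄.
The reduction yields 4 nonzero rows, so the rank is 4.
Since rank = 4 (the number of vectors), the set is linearly independent.

linearly independent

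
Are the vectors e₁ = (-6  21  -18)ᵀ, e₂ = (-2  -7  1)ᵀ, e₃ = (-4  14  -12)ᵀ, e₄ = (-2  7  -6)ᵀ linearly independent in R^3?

There are 4 vectors in a 3-dimensional space, so they cannot be linearly independent.

linearly dependent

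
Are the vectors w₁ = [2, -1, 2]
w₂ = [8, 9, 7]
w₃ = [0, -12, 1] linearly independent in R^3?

Form the 3×3 matrix with these as columns; its determinant is 2.
A nonzero determinant means the columns are linearly independent.

linearly independent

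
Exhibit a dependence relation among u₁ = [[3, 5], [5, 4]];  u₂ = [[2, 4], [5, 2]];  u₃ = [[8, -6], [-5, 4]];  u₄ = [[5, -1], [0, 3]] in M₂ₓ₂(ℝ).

u₂ + u₃ - 2u₄ = 0

Take coordinates with respect to {E₁₁, E₁₂, E₂₁, E₂₂}.
Solve the homogeneous system with u₁, u₂, u₃, u₄ as columns by row-reducing the coefficient matrix.
The free variable yields coefficients (0, 1, 1, -2) (any nonzero multiple also works).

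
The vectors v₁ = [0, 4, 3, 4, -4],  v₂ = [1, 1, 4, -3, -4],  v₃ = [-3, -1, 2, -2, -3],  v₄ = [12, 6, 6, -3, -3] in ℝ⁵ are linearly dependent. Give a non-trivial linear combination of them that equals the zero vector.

Set up α₁v₁ + … + α₄v₄ = 0 and solve the homogeneous system.
One solution (up to scaling) is (0, 3, -3, -1).

3v₂ - 3v₃ - v₄ = 0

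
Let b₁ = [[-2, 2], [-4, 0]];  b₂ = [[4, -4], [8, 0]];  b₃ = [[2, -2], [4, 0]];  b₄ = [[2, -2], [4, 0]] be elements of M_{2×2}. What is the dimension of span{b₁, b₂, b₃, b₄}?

Use coordinates relative to {E₁₁, E₁₂, E₂₁, E₂₂}.
Row-reduce the 4×4 matrix with these as rows.
Exactly 1 pivot survives; hence the rank is 1.

1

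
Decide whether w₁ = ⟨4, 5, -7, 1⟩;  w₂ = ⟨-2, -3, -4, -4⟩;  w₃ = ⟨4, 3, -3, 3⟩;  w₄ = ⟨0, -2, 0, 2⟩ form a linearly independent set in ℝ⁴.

linearly independent

Form the 4×4 matrix with these as columns; its determinant is -128.
A nonzero determinant means the columns are linearly independent.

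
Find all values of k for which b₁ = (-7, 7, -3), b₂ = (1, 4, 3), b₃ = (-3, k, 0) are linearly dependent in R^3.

k = 11/2

Dependence holds iff the 3×3 matrix [b₁ b₂ b₃] is singular.
Cofactor expansion gives det = 18*k - 99.
Solving 18*k - 99 = 0 yields k = 11/2.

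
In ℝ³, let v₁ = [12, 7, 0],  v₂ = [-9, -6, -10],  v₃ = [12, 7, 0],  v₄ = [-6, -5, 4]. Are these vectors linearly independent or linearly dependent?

linearly dependent

There are 4 vectors in a 3-dimensional space, so they cannot be linearly independent.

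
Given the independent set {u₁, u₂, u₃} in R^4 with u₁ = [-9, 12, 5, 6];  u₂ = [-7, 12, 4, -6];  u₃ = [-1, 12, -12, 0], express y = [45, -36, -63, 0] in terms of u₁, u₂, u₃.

y = -3u₁ - 3u₂ + 3u₃

Set up the augmented matrix [u₁ | u₂ | u₃ | y] and row-reduce.
Row-reducing the augmented matrix gives the unique coefficients (α₁, α₂, α₃) = (-3, -3, 3).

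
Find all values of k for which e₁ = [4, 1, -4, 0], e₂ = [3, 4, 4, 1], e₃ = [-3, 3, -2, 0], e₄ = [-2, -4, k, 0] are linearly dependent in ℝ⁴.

The vectors are dependent exactly when the determinant of the matrix with rows e₁, e₂, e₃, e₄ vanishes.
Cofactor expansion gives det = 15*k - 100.
Setting this to zero gives k = 20/3.

k = 20/3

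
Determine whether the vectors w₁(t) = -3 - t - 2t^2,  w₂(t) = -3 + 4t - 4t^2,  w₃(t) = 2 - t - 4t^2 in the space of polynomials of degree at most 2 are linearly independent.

linearly independent

Take coordinates with respect to the standard basis {1, t, t^2}.
The matrix [w₁|w₂|w₃] has determinant 90.
A nonzero determinant means the columns are linearly independent.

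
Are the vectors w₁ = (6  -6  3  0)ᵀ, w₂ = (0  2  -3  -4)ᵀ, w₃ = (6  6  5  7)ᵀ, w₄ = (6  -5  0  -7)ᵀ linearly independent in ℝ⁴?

linearly independent

Row-reduce the matrix whose columns are w₁, w₂, w₃, w₄.
The reduction yields 4 nonzero rows, so the rank is 4.
Since rank = 4 (the number of vectors), the set is linearly independent.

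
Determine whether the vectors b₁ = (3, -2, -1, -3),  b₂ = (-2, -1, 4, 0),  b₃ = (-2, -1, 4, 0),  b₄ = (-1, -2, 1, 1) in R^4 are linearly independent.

Two of the vectors are equal, giving an immediate dependence.

linearly dependent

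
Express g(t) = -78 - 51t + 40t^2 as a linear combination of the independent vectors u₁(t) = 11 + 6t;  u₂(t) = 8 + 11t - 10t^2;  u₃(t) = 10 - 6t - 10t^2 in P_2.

Take coordinate vectors relative to {1, t, t^2}.
Set up the augmented matrix [u₁ | u₂ | u₃ | g] and row-reduce.
Row-reducing the augmented matrix gives the unique coefficients (α₁, α₂, α₃) = (-4, -3, -1).

g = -4u₁ - 3u₂ - u₃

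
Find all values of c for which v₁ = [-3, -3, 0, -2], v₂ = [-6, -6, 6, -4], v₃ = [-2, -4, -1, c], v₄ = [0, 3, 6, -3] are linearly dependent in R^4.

The set is linearly dependent precisely when det[v₁; v₂; v₃; v₄] = 0.
Expanding, det = 36 - 54*c.
This vanishes exactly when c = 2/3.

c = 2/3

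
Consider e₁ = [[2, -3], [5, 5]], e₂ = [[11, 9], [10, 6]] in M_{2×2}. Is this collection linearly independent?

Write each element as a coordinate vector in ℝ⁴ using {E₁₁, E₁₂, E₂₁, E₂₂}.
Place the vectors as rows of a 2×4 matrix and reduce to echelon form.
The reduction yields 2 nonzero rows, so the rank is 2.
Since rank = 2 (the number of vectors), the set is linearly independent.

linearly independent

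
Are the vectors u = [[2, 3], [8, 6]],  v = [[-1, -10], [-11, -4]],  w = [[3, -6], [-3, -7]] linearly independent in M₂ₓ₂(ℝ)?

linearly independent

Take coordinates with respect to the standard basis {E₁₁, E₁₂, E₂₁, E₂₂}.
Row-reduce the matrix whose columns are u, v, w.
The reduction yields 3 nonzero rows, so the rank is 3.
Since rank = 3 (the number of vectors), the set is linearly independent.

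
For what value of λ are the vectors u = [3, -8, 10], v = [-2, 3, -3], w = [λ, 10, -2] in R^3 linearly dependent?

λ = -16

Dependence holds iff the 3×3 matrix [u v w] is singular.
Cofactor expansion gives det = -6*λ - 96.
Solving -6*λ - 96 = 0 yields λ = -16.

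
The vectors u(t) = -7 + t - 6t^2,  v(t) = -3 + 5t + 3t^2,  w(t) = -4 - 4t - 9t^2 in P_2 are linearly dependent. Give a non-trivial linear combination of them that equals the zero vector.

u - v - w = 0

Write each element as a vector in ℝ³ using {1, t, t^2}.
Row-reduce the matrix with u, v, w as columns; the null space gives the coefficients.
A generator of the null space is (1, -1, -1).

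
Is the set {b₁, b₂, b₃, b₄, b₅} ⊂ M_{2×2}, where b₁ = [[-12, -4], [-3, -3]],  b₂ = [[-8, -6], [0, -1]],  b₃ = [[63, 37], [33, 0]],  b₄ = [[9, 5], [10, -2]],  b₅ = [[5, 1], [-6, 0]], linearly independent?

linearly dependent

Take coordinates with respect to the standard basis {E₁₁, E₁₂, E₂₁, E₂₂}.
There are 5 vectors in a 4-dimensional space, so they cannot be linearly independent.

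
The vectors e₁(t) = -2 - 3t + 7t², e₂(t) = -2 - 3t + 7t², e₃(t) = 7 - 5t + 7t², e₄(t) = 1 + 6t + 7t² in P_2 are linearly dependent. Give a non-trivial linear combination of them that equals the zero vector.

e₁ - e₂ = 0

Take coordinates with respect to {1, t, t²}.
Write the vectors as columns of a matrix and find a nonzero vector in its null space.
A generator of the null space is (1, -1, 0, 0).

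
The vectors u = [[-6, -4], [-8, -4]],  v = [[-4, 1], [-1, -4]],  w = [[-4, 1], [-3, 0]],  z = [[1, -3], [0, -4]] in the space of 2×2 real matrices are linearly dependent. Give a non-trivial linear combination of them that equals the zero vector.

Write each element as a vector in ℝ⁴ using {E₁₁, E₁₂, E₂₁, E₂₂}.
Set up α₁u + … + α₄z = 0 and solve the homogeneous system.
The free variable yields coefficients (1, 1, -3, -2) (any nonzero multiple also works).

u + v - 3w - 2z = 0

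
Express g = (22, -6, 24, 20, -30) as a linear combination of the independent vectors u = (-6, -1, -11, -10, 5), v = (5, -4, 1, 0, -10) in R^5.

Write g = a₁u + a₂v and equate components.
Row-reducing the augmented matrix gives the unique coefficients (a₁, a₂) = (-2, 2).

g = -2u + 2v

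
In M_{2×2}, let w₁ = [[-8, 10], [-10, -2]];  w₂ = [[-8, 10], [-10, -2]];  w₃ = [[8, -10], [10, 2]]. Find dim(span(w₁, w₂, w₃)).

Pass to coordinate vectors with respect to the basis {E₁₁, E₁₂, E₂₁, E₂₂}.
Apply Gaussian elimination to the matrix whose rows are w₁, w₂, w₃.
The echelon form has 1 nonzero row, so the rank is 1.

1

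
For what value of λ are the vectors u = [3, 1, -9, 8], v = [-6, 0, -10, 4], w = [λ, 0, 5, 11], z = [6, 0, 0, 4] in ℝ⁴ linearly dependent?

λ = 45/2

Dependence holds iff the 4×4 matrix [u v w z] is singular.
Expanding, det = 900 - 40*λ.
Setting this to zero gives λ = 45/2.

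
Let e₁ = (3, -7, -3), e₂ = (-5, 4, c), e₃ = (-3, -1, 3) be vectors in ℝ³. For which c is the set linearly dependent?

The set is linearly dependent precisely when det[e₁; e₂; e₃] = 0.
Cofactor expansion gives det = 24*c - 120.
Setting this to zero gives c = 5.

c = 5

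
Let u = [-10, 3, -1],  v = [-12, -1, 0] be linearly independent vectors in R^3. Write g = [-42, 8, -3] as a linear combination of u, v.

Solve the system with u, v as columns and g as the right-hand side.
The system has the unique solution (a₁, a₂) = (3, 1).

g = 3u + v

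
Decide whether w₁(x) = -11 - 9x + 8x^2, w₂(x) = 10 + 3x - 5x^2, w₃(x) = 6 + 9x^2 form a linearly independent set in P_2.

linearly independent

Take coordinates with respect to the standard basis {1, x, x^2}.
Form the 3×3 matrix with these as columns; its determinant is 639.
A nonzero determinant means the columns are linearly independent.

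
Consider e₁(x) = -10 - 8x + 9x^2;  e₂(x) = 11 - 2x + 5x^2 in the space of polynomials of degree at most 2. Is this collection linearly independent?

Write each element as a coordinate vector in ℝ³ using {1, x, x^2}.
Row-reduce the matrix whose columns are e₁, e₂.
The reduction yields 2 nonzero rows, so the rank is 2.
Since rank = 2 (the number of vectors), the set is linearly independent.

linearly independent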